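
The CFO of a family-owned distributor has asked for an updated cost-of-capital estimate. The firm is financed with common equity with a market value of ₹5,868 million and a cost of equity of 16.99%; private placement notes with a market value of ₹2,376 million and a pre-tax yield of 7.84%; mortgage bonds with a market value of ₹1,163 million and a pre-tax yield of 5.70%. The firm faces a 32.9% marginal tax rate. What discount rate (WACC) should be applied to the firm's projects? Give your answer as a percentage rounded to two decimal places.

12.40%

Total capital V = 5868 + 2376 + 1163 = 9407.
Equity: weight = 5868/9407 = 0.6238; cost = 16.99%.
Private placement notes: weight = 2376/9407 = 0.2526; after-tax cost = 7.84% × (1 − 32.9%) = 5.2606%.
Mortgage bonds: weight = 1163/9407 = 0.1236; after-tax cost = 5.7% × (1 − 32.9%) = 3.8247%.
WACC = 0.6238 × 16.9900% + 0.2526 × 5.2606% + 0.1236 × 3.8247% = 12.3998%.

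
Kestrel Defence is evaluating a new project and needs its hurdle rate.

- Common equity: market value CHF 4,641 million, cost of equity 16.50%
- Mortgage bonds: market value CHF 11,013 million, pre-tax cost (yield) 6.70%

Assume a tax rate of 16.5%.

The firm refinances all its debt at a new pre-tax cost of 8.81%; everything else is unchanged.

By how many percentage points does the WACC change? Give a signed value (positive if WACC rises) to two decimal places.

Current WACC:
Total capital V = 4641 + 11013 = 15654.
Equity: weight = 4641/15654 = 0.2965; cost = 16.5%.
Mortgage bonds: weight = 11013/15654 = 0.7035; after-tax cost = 6.7% × (1 − 16.5%) = 5.5945%.
WACC = 0.2965 × 16.5000% + 0.7035 × 5.5945% = 8.8277%.
After the change:
Total capital V = 4641 + 11013 = 15654.
Equity: weight = 4641/15654 = 0.2965; cost = 16.5%.
Mortgage bonds: weight = 11013/15654 = 0.7035; after-tax cost = 8.81% × (1 − 16.5%) = 7.3563%.
WACC = 0.2965 × 16.5000% + 0.7035 × 7.3563% = 10.0672%.
Change in WACC = 10.0672% − 8.8277% = 1.2395 pp.

+1.24 pp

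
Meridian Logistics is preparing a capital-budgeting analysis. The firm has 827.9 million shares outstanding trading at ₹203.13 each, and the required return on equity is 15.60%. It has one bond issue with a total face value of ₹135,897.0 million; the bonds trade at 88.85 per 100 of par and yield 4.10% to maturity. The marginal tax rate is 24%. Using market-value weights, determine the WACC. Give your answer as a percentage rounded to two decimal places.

Market value of equity E = 203.13 × 827.9m = 168171.327m. Market value of debt D = 135897m × 88.85/100 = 120744.4845m.
Total capital V = 168171.327 + 120744.4845 = 288915.8115.
Equity: weight = 168171.327/288915.8115 = 0.5821; cost = 15.6%.
Bonds outstanding: weight = 120744.4845/288915.8115 = 0.4179; after-tax cost = 4.1% × (1 − 24%) = 3.1160%.
WACC = 0.5821 × 15.6000% + 0.4179 × 3.1160% = 10.3827%.

10.38%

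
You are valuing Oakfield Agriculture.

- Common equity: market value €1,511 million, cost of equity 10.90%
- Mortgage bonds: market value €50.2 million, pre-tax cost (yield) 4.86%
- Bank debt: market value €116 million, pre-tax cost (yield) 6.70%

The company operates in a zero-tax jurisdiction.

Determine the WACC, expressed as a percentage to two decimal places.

Total capital V = 1511 + 50.2 + 116 = 1677.2.
Equity: weight = 1511/1677.2 = 0.9009; cost = 10.9%.
Mortgage bonds: weight = 50.2/1677.2 = 0.0299; after-tax cost = 4.86% × (1 − 0%) = 4.8600%.
Bank debt: weight = 116/1677.2 = 0.0692; after-tax cost = 6.7% × (1 − 0%) = 6.7000%.
WACC = 0.9009 × 10.9000% + 0.0299 × 4.8600% + 0.0692 × 6.7000% = 10.4287%.

10.43%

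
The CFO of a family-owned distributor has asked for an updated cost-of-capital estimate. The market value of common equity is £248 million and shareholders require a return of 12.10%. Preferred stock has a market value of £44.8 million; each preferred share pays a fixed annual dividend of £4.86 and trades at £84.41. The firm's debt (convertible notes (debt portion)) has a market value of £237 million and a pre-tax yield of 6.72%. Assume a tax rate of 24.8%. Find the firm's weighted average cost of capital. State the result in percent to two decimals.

8.41%

Cost of preferred: Rp = 4.86 / 84.41 = 5.7576%.
Total capital V = 248 + 44.8 + 237 = 529.8.
Equity: weight = 248/529.8 = 0.4681; cost = 12.1%.
Preferred: weight = 44.8/529.8 = 0.0846; cost = 5.7576%.
Convertible notes (debt portion): weight = 237/529.8 = 0.4473; after-tax cost = 6.72% × (1 − 24.8%) = 5.0534%.
WACC = 0.4681 × 12.1000% + 0.0846 × 5.7576% + 0.4473 × 5.0534% = 8.4115%.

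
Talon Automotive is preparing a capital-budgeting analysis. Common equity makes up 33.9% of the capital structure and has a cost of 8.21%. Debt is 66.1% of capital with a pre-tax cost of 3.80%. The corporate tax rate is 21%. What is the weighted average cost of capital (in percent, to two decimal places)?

4.77%

After-tax cost of debt = 3.8% × (1 − 21%) = 3.0020%.
WACC = 0.339 × 8.2100% + 0.661 × 3.0020% = 4.7675%.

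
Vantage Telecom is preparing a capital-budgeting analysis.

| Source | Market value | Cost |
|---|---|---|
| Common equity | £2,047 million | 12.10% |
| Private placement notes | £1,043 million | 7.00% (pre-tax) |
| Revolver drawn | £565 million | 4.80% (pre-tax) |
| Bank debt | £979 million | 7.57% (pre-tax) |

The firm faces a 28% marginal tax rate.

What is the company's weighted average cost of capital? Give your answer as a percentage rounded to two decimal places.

Total capital V = 2047 + 1043 + 565 + 979 = 4634.
Equity: weight = 2047/4634 = 0.4417; cost = 12.1%.
Private placement notes: weight = 1043/4634 = 0.2251; after-tax cost = 7% × (1 − 28%) = 5.0400%.
Revolver drawn: weight = 565/4634 = 0.1219; after-tax cost = 4.8% × (1 − 28%) = 3.4560%.
Bank debt: weight = 979/4634 = 0.2113; after-tax cost = 7.57% × (1 − 28%) = 5.4504%.
WACC = 0.4417 × 12.1000% + 0.2251 × 5.0400% + 0.1219 × 3.4560% + 0.2113 × 5.4504% = 8.0522%.

8.05%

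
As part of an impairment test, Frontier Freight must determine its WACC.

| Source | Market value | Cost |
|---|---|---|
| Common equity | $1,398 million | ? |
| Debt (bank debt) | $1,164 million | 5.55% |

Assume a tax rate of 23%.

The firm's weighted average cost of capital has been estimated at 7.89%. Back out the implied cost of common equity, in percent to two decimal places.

Total capital V = 1398 + 1164 = 2562.
Equity weight = 1398/2562 = 0.5457.
Bank debt weight = 1164/2562 = 0.4543.
Debt contribution = 0.4543 × 5.55% × (1 − 23%) = 1.9416%.
Required equity contribution = 7.89% − 1.9416% = 5.9484%.
Re = 5.9484% / 0.5457 = 10.9012%.

10.90%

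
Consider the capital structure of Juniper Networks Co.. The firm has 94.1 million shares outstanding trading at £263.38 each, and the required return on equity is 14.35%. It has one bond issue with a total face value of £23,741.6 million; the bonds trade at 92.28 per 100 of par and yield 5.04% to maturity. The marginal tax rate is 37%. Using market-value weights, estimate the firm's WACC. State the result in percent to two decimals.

9.11%

Market value of equity E = 263.38 × 94.1m = 24784.058m. Market value of debt D = 23741.6m × 92.28/100 = 21908.74848m.
Total capital V = 24784.058 + 21908.74848 = 46692.80648.
Equity: weight = 24784.058/46692.80648 = 0.5308; cost = 14.35%.
Bonds outstanding: weight = 21908.74848/46692.80648 = 0.4692; after-tax cost = 5.04% × (1 − 37%) = 3.1752%.
WACC = 0.5308 × 14.3500% + 0.4692 × 3.1752% = 9.1067%.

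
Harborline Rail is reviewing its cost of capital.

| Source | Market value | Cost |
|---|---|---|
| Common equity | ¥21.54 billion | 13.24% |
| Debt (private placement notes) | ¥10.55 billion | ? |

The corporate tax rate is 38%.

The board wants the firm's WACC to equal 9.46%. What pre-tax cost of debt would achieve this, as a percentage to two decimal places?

Total capital V = 21.54 + 10.55 = 32.09.
Equity weight = 21.54/32.09 = 0.6712.
Private placement notes weight = 10.55/32.09 = 0.3288.
Equity contribution = 0.6712 × 13.24% = 8.8872%.
Remaining for debt = 9.46% − 8.8872% = 0.5728%.
Rd × (1 − 38%) × 0.3288 = 0.5728%  ⇒  Rd = 2.8102%.

2.81%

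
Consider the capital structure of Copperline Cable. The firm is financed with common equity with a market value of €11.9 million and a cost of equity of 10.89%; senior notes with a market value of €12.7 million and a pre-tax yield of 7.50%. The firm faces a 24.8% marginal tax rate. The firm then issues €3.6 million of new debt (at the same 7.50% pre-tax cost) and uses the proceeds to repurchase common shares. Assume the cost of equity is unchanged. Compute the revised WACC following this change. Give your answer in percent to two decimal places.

7.41%

After the change:
Total capital V = 8.3 + 16.3 = 24.6.
Equity: weight = 8.3/24.6 = 0.3374; cost = 10.89%.
Senior notes: weight = 16.3/24.6 = 0.6626; after-tax cost = 7.5% × (1 − 24.8%) = 5.6400%.
WACC = 0.3374 × 10.8900% + 0.6626 × 5.6400% = 7.4113%.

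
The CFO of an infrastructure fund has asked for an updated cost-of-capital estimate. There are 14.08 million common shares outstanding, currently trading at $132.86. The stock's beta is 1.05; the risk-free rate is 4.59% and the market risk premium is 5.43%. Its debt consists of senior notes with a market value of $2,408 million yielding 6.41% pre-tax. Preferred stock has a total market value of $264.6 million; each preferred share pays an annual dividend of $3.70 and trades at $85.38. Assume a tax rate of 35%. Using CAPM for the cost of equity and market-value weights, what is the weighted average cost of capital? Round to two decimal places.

6.70%

Cost of equity via CAPM: Re = 4.59% + 1.05 × 5.43% = 10.2915%.
Cost of preferred: Rp = 3.7 / 85.38 = 4.3336%.
Market value of equity E = 132.86 × 14.08m = 1870.6688m.
Total capital V = 1870.6688 + 264.6 + 2408 = 4543.2688.
Equity: weight = 1870.6688/4543.2688 = 0.4117; cost = 10.2915%.
Preferred: weight = 264.6/4543.2688 = 0.0582; cost = 4.3336%.
Senior notes: weight = 2408/4543.2688 = 0.5300; after-tax cost = 6.41% × (1 − 35%) = 4.1665%.
WACC = 0.4117 × 10.2915% + 0.0582 × 4.3336% + 0.5300 × 4.1665% = 6.6982%.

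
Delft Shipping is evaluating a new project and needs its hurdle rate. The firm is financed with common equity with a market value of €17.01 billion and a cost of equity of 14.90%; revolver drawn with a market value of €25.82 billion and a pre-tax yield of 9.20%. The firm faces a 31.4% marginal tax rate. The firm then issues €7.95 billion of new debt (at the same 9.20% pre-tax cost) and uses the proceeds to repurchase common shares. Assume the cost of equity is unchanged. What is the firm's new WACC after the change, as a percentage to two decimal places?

8.13%

After the change:
Total capital V = 9.06 + 33.77 = 42.83.
Equity: weight = 9.06/42.83 = 0.2115; cost = 14.9%.
Revolver drawn: weight = 33.77/42.83 = 0.7885; after-tax cost = 9.2% × (1 − 31.4%) = 6.3112%.
WACC = 0.2115 × 14.9000% + 0.7885 × 6.3112% = 8.1280%.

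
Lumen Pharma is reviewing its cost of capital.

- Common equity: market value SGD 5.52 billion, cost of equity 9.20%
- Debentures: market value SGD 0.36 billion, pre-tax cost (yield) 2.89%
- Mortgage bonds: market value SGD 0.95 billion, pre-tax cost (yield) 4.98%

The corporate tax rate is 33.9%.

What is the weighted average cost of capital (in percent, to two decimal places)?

Total capital V = 5.52 + 0.36 + 0.95 = 6.83.
Equity: weight = 5.52/6.83 = 0.8082; cost = 9.2%.
Debentures: weight = 0.36/6.83 = 0.0527; after-tax cost = 2.89% × (1 − 33.9%) = 1.9103%.
Mortgage bonds: weight = 0.95/6.83 = 0.1391; after-tax cost = 4.98% × (1 − 33.9%) = 3.2918%.
WACC = 0.8082 × 9.2000% + 0.0527 × 1.9103% + 0.1391 × 3.2918% = 7.9940%.

7.99%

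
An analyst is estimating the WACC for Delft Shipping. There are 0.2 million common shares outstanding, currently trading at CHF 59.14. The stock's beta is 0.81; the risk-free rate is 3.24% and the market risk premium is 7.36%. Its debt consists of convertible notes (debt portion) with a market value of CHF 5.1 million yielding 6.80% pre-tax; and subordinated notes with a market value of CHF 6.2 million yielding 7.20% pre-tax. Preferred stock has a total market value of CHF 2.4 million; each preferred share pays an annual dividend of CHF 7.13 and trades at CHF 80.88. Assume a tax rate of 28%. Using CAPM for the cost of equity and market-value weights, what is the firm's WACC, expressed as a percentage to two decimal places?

7.33%

Cost of equity via CAPM: Re = 3.24% + 0.81 × 7.36% = 9.2016%.
Cost of preferred: Rp = 7.13 / 80.88 = 8.8155%.
Market value of equity E = 59.14 × 0.2m = 11.828m.
Total capital V = 11.828 + 2.4 + 5.1 + 6.2 = 25.528.
Equity: weight = 11.828/25.528 = 0.4633; cost = 9.2016%.
Preferred: weight = 2.4/25.528 = 0.0940; cost = 8.8155%.
Convertible notes (debt portion): weight = 5.1/25.528 = 0.1998; after-tax cost = 6.8% × (1 − 28%) = 4.8960%.
Subordinated notes: weight = 6.2/25.528 = 0.2429; after-tax cost = 7.2% × (1 − 28%) = 5.1840%.
WACC = 0.4633 × 9.2016% + 0.0940 × 8.8155% + 0.1998 × 4.8960% + 0.2429 × 5.1840% = 7.3294%.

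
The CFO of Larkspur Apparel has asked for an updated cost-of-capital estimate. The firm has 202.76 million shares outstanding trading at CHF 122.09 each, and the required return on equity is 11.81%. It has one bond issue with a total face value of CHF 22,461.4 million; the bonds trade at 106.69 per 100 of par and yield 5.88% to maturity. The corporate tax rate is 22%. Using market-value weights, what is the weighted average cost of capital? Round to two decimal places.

8.26%

Market value of equity E = 122.09 × 202.76m = 24754.9684m. Market value of debt D = 22461.4m × 106.69/100 = 23964.06766m.
Total capital V = 24754.9684 + 23964.06766 = 48719.03606.
Equity: weight = 24754.9684/48719.03606 = 0.5081; cost = 11.81%.
Bonds outstanding: weight = 23964.06766/48719.03606 = 0.4919; after-tax cost = 5.88% × (1 − 22%) = 4.5864%.
WACC = 0.5081 × 11.8100% + 0.4919 × 4.5864% = 8.2568%.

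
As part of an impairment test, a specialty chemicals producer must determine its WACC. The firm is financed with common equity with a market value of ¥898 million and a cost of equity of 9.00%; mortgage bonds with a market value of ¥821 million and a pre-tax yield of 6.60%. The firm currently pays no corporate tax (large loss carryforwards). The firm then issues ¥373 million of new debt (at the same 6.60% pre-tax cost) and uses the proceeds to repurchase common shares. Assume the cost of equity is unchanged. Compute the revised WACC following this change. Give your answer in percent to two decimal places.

7.33%

After the change:
Total capital V = 525 + 1194 = 1719.
Equity: weight = 525/1719 = 0.3054; cost = 9%.
Mortgage bonds: weight = 1194/1719 = 0.6946; after-tax cost = 6.6% × (1 − 0%) = 6.6000%.
WACC = 0.3054 × 9.0000% + 0.6946 × 6.6000% = 7.3330%.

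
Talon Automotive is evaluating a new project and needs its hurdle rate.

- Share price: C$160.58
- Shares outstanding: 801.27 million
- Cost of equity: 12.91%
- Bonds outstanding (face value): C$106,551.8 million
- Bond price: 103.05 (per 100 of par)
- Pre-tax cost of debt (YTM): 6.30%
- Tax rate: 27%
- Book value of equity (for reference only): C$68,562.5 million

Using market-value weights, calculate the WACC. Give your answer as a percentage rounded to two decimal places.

Market value of equity E = 160.58 × 801.27m = 128667.9366m. Market value of debt D = 106551.8m × 103.05/100 = 109801.6299m.
Total capital V = 128667.9366 + 109801.6299 = 238469.5665.
Equity: weight = 128667.9366/238469.5665 = 0.5396; cost = 12.91%.
Bonds outstanding: weight = 109801.6299/238469.5665 = 0.4604; after-tax cost = 6.3% × (1 − 27%) = 4.5990%.
WACC = 0.5396 × 12.9100% + 0.4604 × 4.5990% = 9.0833%.

9.08%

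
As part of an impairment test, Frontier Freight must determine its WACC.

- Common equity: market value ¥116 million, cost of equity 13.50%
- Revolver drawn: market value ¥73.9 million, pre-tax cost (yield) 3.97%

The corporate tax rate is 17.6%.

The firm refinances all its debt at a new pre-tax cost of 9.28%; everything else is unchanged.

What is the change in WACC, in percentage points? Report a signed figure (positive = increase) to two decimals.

+1.70 pp

Current WACC:
Total capital V = 116 + 73.9 = 189.9.
Equity: weight = 116/189.9 = 0.6108; cost = 13.5%.
Revolver drawn: weight = 73.9/189.9 = 0.3892; after-tax cost = 3.97% × (1 − 17.6%) = 3.2713%.
WACC = 0.6108 × 13.5000% + 0.3892 × 3.2713% = 9.5195%.
After the change:
Total capital V = 116 + 73.9 = 189.9.
Equity: weight = 116/189.9 = 0.6108; cost = 13.5%.
Revolver drawn: weight = 73.9/189.9 = 0.3892; after-tax cost = 9.28% × (1 − 17.6%) = 7.6467%.
WACC = 0.6108 × 13.5000% + 0.3892 × 7.6467% = 11.2222%.
Change in WACC = 11.2222% − 9.5195% = 1.7027 pp.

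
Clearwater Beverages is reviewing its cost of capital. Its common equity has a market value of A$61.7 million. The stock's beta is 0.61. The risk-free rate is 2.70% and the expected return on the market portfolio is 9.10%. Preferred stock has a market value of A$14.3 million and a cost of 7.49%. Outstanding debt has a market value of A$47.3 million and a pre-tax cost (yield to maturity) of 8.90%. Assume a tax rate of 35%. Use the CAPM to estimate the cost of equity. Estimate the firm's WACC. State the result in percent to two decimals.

6.39%

Market risk premium = 9.1% − 2.7% = 6.4%.
Cost of equity via CAPM: Re = 2.7% + 0.61 × 6.4% = 6.6040%.
Total capital V = 61.7 + 14.3 + 47.3 = 123.3.
Equity: weight = 61.7/123.3 = 0.5004; cost = 6.604%.
Preferred: weight = 14.3/123.3 = 0.1160; cost = 7.49%.
Debt: weight = 47.3/123.3 = 0.3836; after-tax cost = 8.9% × (1 − 35%) = 5.7850%.
WACC = 0.5004 × 6.6040% + 0.1160 × 7.4900% + 0.3836 × 5.7850% = 6.3926%.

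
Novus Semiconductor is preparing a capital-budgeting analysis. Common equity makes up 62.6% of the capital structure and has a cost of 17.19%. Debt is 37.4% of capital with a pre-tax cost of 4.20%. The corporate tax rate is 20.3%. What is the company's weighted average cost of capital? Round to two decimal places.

After-tax cost of debt = 4.2% × (1 − 20.3%) = 3.3474%.
WACC = 0.626 × 17.1900% + 0.374 × 3.3474% = 12.0129%.

12.01%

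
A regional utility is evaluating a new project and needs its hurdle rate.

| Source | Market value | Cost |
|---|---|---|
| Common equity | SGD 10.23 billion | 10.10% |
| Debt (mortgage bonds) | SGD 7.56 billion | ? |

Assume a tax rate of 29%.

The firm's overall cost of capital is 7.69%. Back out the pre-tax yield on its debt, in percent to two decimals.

6.24%

Total capital V = 10.23 + 7.56 = 17.79.
Equity weight = 10.23/17.79 = 0.5750.
Mortgage bonds weight = 7.56/17.79 = 0.4250.
Equity contribution = 0.5750 × 10.1% = 5.8079%.
Remaining for debt = 7.69% − 5.8079% = 1.8821%.
Rd × (1 − 29%) × 0.4250 = 1.8821%  ⇒  Rd = 6.2378%.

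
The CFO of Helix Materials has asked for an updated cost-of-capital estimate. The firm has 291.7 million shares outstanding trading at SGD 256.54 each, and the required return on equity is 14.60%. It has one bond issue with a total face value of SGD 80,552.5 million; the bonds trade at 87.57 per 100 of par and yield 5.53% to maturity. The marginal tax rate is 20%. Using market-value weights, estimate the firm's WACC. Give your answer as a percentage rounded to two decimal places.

Market value of equity E = 256.54 × 291.7m = 74832.718m. Market value of debt D = 80552.5m × 87.57/100 = 70539.82425m.
Total capital V = 74832.718 + 70539.82425 = 145372.54225.
Equity: weight = 74832.718/145372.54225 = 0.5148; cost = 14.6%.
Bonds outstanding: weight = 70539.82425/145372.54225 = 0.4852; after-tax cost = 5.53% × (1 − 20%) = 4.4240%.
WACC = 0.5148 × 14.6000% + 0.4852 × 4.4240% = 9.6623%.

9.66%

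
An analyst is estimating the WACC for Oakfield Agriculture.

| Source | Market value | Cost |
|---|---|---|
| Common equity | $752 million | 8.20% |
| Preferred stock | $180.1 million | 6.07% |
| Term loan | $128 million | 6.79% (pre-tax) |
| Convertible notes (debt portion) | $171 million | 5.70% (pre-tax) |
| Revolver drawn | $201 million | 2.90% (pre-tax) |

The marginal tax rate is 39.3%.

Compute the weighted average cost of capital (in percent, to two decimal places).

Total capital V = 752 + 180.1 + 128 + 171 + 201 = 1432.1.
Equity: weight = 752/1432.1 = 0.5251; cost = 8.2%.
Preferred: weight = 180.1/1432.1 = 0.1258; cost = 6.07%.
Term loan: weight = 128/1432.1 = 0.0894; after-tax cost = 6.79% × (1 − 39.3%) = 4.1215%.
Convertible notes (debt portion): weight = 171/1432.1 = 0.1194; after-tax cost = 5.7% × (1 − 39.3%) = 3.4599%.
Revolver drawn: weight = 201/1432.1 = 0.1404; after-tax cost = 2.9% × (1 − 39.3%) = 1.7603%.
WACC = 0.5251 × 8.2000% + 0.1258 × 6.0700% + 0.0894 × 4.1215% + 0.1194 × 3.4599% + 0.1404 × 1.7603% = 6.0978%.

6.10%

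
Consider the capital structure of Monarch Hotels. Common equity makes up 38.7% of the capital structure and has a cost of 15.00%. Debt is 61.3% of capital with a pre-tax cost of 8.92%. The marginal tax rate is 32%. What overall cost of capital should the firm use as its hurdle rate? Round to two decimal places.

After-tax cost of debt = 8.92% × (1 − 32%) = 6.0656%.
WACC = 0.387 × 15.0000% + 0.613 × 6.0656% = 9.5232%.

9.52%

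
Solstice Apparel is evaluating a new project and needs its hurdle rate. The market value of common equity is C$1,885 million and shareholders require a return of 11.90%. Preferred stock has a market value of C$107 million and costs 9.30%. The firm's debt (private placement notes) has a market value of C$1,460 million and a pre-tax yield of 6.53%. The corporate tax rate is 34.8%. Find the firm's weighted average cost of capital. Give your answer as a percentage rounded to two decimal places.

Total capital V = 1885 + 107 + 1460 = 3452.
Equity: weight = 1885/3452 = 0.5461; cost = 11.9%.
Preferred: weight = 107/3452 = 0.0310; cost = 9.3%.
Private placement notes: weight = 1460/3452 = 0.4229; after-tax cost = 6.53% × (1 − 34.8%) = 4.2576%.
WACC = 0.5461 × 11.9000% + 0.0310 × 9.3000% + 0.4229 × 4.2576% = 8.5871%.

8.59%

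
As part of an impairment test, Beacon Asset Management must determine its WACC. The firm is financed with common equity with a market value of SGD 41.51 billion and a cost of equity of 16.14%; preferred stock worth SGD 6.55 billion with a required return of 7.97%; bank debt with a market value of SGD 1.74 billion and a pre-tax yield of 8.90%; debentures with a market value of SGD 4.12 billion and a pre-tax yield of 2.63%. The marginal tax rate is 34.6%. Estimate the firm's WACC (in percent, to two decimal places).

13.71%

Total capital V = 41.51 + 6.55 + 1.74 + 4.12 = 53.92.
Equity: weight = 41.51/53.92 = 0.7698; cost = 16.14%.
Preferred: weight = 6.55/53.92 = 0.1215; cost = 7.97%.
Bank debt: weight = 1.74/53.92 = 0.0323; after-tax cost = 8.9% × (1 − 34.6%) = 5.8206%.
Debentures: weight = 4.12/53.92 = 0.0764; after-tax cost = 2.63% × (1 − 34.6%) = 1.7200%.
WACC = 0.7698 × 16.1400% + 0.1215 × 7.9700% + 0.0323 × 5.8206% + 0.0764 × 1.7200% = 13.7127%.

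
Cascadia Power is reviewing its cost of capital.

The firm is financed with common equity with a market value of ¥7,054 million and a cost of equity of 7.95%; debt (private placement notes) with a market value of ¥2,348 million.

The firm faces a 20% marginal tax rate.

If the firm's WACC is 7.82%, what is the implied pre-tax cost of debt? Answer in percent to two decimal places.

9.29%

Total capital V = 7054 + 2348 = 9402.
Equity weight = 7054/9402 = 0.7503.
Private placement notes weight = 2348/9402 = 0.2497.
Equity contribution = 0.7503 × 7.95% = 5.9646%.
Remaining for debt = 7.82% − 5.9646% = 1.8554%.
Rd × (1 − 20%) × 0.2497 = 1.8554%  ⇒  Rd = 9.2868%.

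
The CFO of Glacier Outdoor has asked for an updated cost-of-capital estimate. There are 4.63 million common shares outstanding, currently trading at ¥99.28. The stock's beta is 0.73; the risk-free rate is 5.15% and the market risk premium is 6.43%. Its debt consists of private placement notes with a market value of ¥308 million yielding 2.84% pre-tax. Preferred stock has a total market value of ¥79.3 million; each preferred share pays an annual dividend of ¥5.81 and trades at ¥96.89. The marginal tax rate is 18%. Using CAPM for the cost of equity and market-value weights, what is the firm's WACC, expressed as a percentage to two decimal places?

6.75%

Cost of equity via CAPM: Re = 5.15% + 0.73 × 6.43% = 9.8439%.
Cost of preferred: Rp = 5.81 / 96.89 = 5.9965%.
Market value of equity E = 99.28 × 4.63m = 459.6664m.
Total capital V = 459.6664 + 79.3 + 308 = 846.9664.
Equity: weight = 459.6664/846.9664 = 0.5427; cost = 9.8439%.
Preferred: weight = 79.3/846.9664 = 0.0936; cost = 5.9965%.
Private placement notes: weight = 308/846.9664 = 0.3637; after-tax cost = 2.84% × (1 − 18%) = 2.3288%.
WACC = 0.5427 × 9.8439% + 0.0936 × 5.9965% + 0.3637 × 2.3288% = 6.7508%.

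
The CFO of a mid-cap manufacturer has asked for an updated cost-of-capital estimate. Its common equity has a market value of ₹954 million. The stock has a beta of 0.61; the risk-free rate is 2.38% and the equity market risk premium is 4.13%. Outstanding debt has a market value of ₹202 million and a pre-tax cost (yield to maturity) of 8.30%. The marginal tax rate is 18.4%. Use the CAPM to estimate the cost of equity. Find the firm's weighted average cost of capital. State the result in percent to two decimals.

5.23%

Cost of equity via CAPM: Re = 2.38% + 0.61 × 4.13% = 4.8993%.
Total capital V = 954 + 202 = 1156.
Equity: weight = 954/1156 = 0.8253; cost = 4.8993%.
Debt: weight = 202/1156 = 0.1747; after-tax cost = 8.3% × (1 − 18.4%) = 6.7728%.
WACC = 0.8253 × 4.8993% + 0.1747 × 6.7728% = 5.2267%.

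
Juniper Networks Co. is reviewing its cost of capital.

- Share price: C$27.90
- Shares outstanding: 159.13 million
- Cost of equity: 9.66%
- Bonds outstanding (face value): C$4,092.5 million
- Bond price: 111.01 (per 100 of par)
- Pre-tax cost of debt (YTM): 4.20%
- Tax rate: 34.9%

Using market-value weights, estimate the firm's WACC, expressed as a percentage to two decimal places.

6.16%

Market value of equity E = 27.9 × 159.13m = 4439.727m. Market value of debt D = 4092.5m × 111.01/100 = 4543.08425m.
Total capital V = 4439.727 + 4543.08425 = 8982.81125.
Equity: weight = 4439.727/8982.81125 = 0.4942; cost = 9.66%.
Bonds outstanding: weight = 4543.08425/8982.81125 = 0.5058; after-tax cost = 4.2% × (1 − 34.9%) = 2.7342%.
WACC = 0.4942 × 9.6600% + 0.5058 × 2.7342% = 6.1573%.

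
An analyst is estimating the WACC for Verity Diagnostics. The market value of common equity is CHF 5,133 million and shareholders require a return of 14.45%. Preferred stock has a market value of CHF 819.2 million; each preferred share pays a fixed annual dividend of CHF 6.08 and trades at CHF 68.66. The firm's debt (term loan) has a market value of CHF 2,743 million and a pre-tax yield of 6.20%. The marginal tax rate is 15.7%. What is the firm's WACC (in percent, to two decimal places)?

Cost of preferred: Rp = 6.08 / 68.66 = 8.8552%.
Total capital V = 5133 + 819.2 + 2743 = 8695.2.
Equity: weight = 5133/8695.2 = 0.5903; cost = 14.45%.
Preferred: weight = 819.2/8695.2 = 0.0942; cost = 8.8552%.
Term loan: weight = 2743/8695.2 = 0.3155; after-tax cost = 6.2% × (1 − 15.7%) = 5.2266%.
WACC = 0.5903 × 14.4500% + 0.0942 × 8.8552% + 0.3155 × 5.2266% = 11.0133%.

11.01%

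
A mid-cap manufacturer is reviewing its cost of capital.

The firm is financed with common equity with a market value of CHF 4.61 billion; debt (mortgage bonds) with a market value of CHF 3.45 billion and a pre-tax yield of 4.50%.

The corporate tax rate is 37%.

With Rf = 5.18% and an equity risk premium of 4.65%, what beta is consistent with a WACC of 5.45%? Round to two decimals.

0.48

Total capital V = 4.61 + 3.45 = 8.06.
Equity weight = 4.61/8.06 = 0.5720.
Mortgage bonds weight = 3.45/8.06 = 0.4280.
Debt contribution = 0.4280 × 4.5% × (1 − 37%) = 1.2135%.
Required equity contribution = 5.45% − 1.2135% = 4.2365%  ⇒  Re = 7.4070%.
CAPM: 7.4070% = 5.18% + β × 4.65%  ⇒  β = 0.4789.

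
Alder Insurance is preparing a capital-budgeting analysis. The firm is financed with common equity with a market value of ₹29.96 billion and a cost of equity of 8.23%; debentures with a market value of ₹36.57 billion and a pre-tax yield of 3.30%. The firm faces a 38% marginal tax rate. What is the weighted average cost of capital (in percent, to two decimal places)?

4.83%

Total capital V = 29.96 + 36.57 = 66.53.
Equity: weight = 29.96/66.53 = 0.4503; cost = 8.23%.
Debentures: weight = 36.57/66.53 = 0.5497; after-tax cost = 3.3% × (1 − 38%) = 2.0460%.
WACC = 0.4503 × 8.2300% + 0.5497 × 2.0460% = 4.8308%.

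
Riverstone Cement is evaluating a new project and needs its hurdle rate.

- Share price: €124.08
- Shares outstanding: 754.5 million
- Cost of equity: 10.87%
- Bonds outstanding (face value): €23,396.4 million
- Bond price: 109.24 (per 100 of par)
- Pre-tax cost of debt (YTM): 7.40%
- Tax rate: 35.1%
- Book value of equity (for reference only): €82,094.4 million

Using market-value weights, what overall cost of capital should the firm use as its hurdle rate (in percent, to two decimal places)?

9.57%

Market value of equity E = 124.08 × 754.5m = 93618.36m. Market value of debt D = 23396.4m × 109.24/100 = 25558.22736m.
Total capital V = 93618.36 + 25558.22736 = 119176.58736.
Equity: weight = 93618.36/119176.58736 = 0.7855; cost = 10.87%.
Bonds outstanding: weight = 25558.22736/119176.58736 = 0.2145; after-tax cost = 7.4% × (1 − 35.1%) = 4.8026%.
WACC = 0.7855 × 10.8700% + 0.2145 × 4.8026% = 9.5688%.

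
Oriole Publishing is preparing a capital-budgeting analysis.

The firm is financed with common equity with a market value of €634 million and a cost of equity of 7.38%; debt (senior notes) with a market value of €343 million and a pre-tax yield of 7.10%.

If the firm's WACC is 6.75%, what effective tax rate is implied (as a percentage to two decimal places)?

Total capital V = 634 + 343 = 977.
Equity weight = 634/977 = 0.6489.
Senior notes weight = 343/977 = 0.3511.
Equity contribution = 0.6489 × 7.38% = 4.7891%.
Debt contribution must be 6.75% − 4.7891% = 1.9609%.
0.3511 × 7.1% × (1 − T) = 1.9609%  ⇒  (1 − T) = 0.7867.
T = 21.3308%.

21.33%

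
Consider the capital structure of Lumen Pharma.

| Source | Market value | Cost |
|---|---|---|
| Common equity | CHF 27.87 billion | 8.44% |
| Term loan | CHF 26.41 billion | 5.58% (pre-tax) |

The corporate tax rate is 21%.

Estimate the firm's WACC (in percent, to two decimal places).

Total capital V = 27.87 + 26.41 = 54.28.
Equity: weight = 27.87/54.28 = 0.5134; cost = 8.44%.
Term loan: weight = 26.41/54.28 = 0.4866; after-tax cost = 5.58% × (1 − 21%) = 4.4082%.
WACC = 0.5134 × 8.4400% + 0.4866 × 4.4082% = 6.4783%.

6.48%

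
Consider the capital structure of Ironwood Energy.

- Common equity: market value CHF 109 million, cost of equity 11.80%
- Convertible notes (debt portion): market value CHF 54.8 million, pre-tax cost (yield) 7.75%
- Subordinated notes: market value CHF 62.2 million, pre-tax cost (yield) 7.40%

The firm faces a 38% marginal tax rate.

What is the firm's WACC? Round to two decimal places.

8.12%

Total capital V = 109 + 54.8 + 62.2 = 226.
Equity: weight = 109/226 = 0.4823; cost = 11.8%.
Convertible notes (debt portion): weight = 54.8/226 = 0.2425; after-tax cost = 7.75% × (1 − 38%) = 4.8050%.
Subordinated notes: weight = 62.2/226 = 0.2752; after-tax cost = 7.4% × (1 − 38%) = 4.5880%.
WACC = 0.4823 × 11.8000% + 0.2425 × 4.8050% + 0.2752 × 4.5880% = 8.1190%.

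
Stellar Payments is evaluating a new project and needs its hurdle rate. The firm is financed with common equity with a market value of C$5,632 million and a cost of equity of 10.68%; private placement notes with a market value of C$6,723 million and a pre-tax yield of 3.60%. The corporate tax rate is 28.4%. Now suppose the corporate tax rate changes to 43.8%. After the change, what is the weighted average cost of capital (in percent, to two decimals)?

After the change:
Total capital V = 5632 + 6723 = 12355.
Equity: weight = 5632/12355 = 0.4558; cost = 10.68%.
Private placement notes: weight = 6723/12355 = 0.5442; after-tax cost = 3.6% × (1 − 43.8%) = 2.0232%.
WACC = 0.4558 × 10.6800% + 0.5442 × 2.0232% = 5.9694%.

5.97%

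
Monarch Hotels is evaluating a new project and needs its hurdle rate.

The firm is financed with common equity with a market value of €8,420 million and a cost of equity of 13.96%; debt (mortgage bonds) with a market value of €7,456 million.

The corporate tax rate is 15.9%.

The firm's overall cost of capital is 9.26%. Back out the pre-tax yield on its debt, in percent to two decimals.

Total capital V = 8420 + 7456 = 15876.
Equity weight = 8420/15876 = 0.5304.
Mortgage bonds weight = 7456/15876 = 0.4696.
Equity contribution = 0.5304 × 13.96% = 7.4038%.
Remaining for debt = 9.26% − 7.4038% = 1.8562%.
Rd × (1 − 15.9%) × 0.4696 = 1.8562%  ⇒  Rd = 4.6996%.

4.70%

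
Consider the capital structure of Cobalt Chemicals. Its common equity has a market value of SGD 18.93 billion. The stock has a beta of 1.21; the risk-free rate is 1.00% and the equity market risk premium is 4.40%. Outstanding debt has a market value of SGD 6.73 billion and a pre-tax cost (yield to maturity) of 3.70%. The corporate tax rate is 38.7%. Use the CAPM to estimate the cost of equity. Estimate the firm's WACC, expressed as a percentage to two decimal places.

Cost of equity via CAPM: Re = 1.0% + 1.21 × 4.4% = 6.3240%.
Total capital V = 18.93 + 6.73 = 25.66.
Equity: weight = 18.93/25.66 = 0.7377; cost = 6.324%.
Debt: weight = 6.73/25.66 = 0.2623; after-tax cost = 3.7% × (1 − 38.7%) = 2.2681%.
WACC = 0.7377 × 6.3240% + 0.2623 × 2.2681% = 5.2602%.

5.26%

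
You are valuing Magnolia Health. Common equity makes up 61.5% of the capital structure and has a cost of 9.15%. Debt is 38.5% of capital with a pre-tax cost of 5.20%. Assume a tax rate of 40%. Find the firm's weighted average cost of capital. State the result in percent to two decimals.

6.83%

After-tax cost of debt = 5.2% × (1 − 40%) = 3.1200%.
WACC = 0.615 × 9.1500% + 0.385 × 3.1200% = 6.8285%.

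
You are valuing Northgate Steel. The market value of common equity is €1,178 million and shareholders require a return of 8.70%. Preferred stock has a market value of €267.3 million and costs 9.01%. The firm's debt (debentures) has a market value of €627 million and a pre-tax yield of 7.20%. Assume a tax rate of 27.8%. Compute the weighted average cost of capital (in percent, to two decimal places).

7.68%

Total capital V = 1178 + 267.3 + 627 = 2072.3.
Equity: weight = 1178/2072.3 = 0.5685; cost = 8.7%.
Preferred: weight = 267.3/2072.3 = 0.1290; cost = 9.01%.
Debentures: weight = 627/2072.3 = 0.3026; after-tax cost = 7.2% × (1 − 27.8%) = 5.1984%.
WACC = 0.5685 × 8.7000% + 0.1290 × 9.0100% + 0.3026 × 5.1984% = 7.6805%.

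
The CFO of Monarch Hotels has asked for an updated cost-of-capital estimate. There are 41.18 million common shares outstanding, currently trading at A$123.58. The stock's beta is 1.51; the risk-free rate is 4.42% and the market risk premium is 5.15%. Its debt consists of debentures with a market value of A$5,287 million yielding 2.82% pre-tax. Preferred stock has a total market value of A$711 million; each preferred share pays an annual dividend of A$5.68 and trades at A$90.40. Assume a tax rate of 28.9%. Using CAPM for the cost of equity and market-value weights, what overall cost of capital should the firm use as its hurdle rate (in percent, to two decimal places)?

6.96%

Cost of equity via CAPM: Re = 4.42% + 1.51 × 5.15% = 12.1965%.
Cost of preferred: Rp = 5.68 / 90.4 = 6.2832%.
Market value of equity E = 123.58 × 41.18m = 5089.0244m.
Total capital V = 5089.0244 + 711 + 5287 = 11087.0244.
Equity: weight = 5089.0244/11087.0244 = 0.4590; cost = 12.1965%.
Preferred: weight = 711/11087.0244 = 0.0641; cost = 6.2832%.
Debentures: weight = 5287/11087.0244 = 0.4769; after-tax cost = 2.82% × (1 − 28.9%) = 2.0050%.
WACC = 0.4590 × 12.1965% + 0.0641 × 6.2832% + 0.4769 × 2.0050% = 6.9573%.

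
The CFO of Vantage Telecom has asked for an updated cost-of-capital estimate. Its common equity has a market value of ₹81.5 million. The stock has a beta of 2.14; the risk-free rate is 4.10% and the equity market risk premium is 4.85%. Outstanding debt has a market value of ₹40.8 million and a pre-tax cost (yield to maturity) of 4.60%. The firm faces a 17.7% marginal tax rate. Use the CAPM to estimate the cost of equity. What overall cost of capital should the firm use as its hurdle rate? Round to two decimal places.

10.91%

Cost of equity via CAPM: Re = 4.1% + 2.14 × 4.85% = 14.4790%.
Total capital V = 81.5 + 40.8 = 122.3.
Equity: weight = 81.5/122.3 = 0.6664; cost = 14.479%.
Debt: weight = 40.8/122.3 = 0.3336; after-tax cost = 4.6% × (1 − 17.7%) = 3.7858%.
WACC = 0.6664 × 14.4790% + 0.3336 × 3.7858% = 10.9117%.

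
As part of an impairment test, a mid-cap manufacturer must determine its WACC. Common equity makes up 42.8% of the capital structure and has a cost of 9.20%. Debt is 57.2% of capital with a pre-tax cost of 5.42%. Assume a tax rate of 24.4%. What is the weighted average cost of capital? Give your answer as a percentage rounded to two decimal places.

6.28%

After-tax cost of debt = 5.42% × (1 − 24.4%) = 4.0975%.
WACC = 0.428 × 9.2000% + 0.572 × 4.0975% = 6.2814%.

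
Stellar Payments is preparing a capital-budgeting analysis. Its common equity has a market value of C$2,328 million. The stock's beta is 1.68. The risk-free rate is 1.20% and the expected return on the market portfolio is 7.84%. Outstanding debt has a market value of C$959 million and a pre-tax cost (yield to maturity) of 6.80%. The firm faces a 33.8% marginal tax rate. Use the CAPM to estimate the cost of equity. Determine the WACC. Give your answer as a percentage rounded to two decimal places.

10.06%

Market risk premium = 7.84% − 1.2% = 6.64%.
Cost of equity via CAPM: Re = 1.2% + 1.68 × 6.64% = 12.3552%.
Total capital V = 2328 + 959 = 3287.
Equity: weight = 2328/3287 = 0.7082; cost = 12.3552%.
Debt: weight = 959/3287 = 0.2918; after-tax cost = 6.8% × (1 − 33.8%) = 4.5016%.
WACC = 0.7082 × 12.3552% + 0.2918 × 4.5016% = 10.0639%.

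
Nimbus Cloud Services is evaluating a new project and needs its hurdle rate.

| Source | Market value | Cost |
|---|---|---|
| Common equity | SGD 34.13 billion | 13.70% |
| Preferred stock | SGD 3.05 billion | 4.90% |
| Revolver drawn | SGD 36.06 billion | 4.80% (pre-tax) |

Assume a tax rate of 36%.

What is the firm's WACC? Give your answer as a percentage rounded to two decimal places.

Total capital V = 34.13 + 3.05 + 36.06 = 73.24.
Equity: weight = 34.13/73.24 = 0.4660; cost = 13.7%.
Preferred: weight = 3.05/73.24 = 0.0416; cost = 4.9%.
Revolver drawn: weight = 36.06/73.24 = 0.4924; after-tax cost = 4.8% × (1 − 36%) = 3.0720%.
WACC = 0.4660 × 13.7000% + 0.0416 × 4.9000% + 0.4924 × 3.0720% = 8.1008%.

8.10%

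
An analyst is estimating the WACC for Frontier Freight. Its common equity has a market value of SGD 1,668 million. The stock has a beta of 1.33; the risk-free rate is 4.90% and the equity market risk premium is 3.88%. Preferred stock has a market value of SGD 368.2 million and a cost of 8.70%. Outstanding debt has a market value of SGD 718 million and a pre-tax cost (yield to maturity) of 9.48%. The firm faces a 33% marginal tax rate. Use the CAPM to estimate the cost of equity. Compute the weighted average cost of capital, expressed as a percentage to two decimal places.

Cost of equity via CAPM: Re = 4.9% + 1.33 × 3.88% = 10.0604%.
Total capital V = 1668 + 368.2 + 718 = 2754.2.
Equity: weight = 1668/2754.2 = 0.6056; cost = 10.0604%.
Preferred: weight = 368.2/2754.2 = 0.1337; cost = 8.7%.
Debt: weight = 718/2754.2 = 0.2607; after-tax cost = 9.48% × (1 − 33%) = 6.3516%.
WACC = 0.6056 × 10.0604% + 0.1337 × 8.7000% + 0.2607 × 6.3516% = 8.9117%.

8.91%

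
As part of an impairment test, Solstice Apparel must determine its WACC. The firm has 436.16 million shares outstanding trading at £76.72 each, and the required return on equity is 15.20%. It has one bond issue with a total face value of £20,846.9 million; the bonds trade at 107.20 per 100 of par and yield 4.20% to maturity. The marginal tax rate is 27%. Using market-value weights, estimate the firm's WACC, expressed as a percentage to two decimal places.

Market value of equity E = 76.72 × 436.16m = 33462.1952m. Market value of debt D = 20846.9m × 107.2/100 = 22347.8768m.
Total capital V = 33462.1952 + 22347.8768 = 55810.072.
Equity: weight = 33462.1952/55810.072 = 0.5996; cost = 15.2%.
Bonds outstanding: weight = 22347.8768/55810.072 = 0.4004; after-tax cost = 4.2% × (1 − 27%) = 3.0660%.
WACC = 0.5996 × 15.2000% + 0.4004 × 3.0660% = 10.3412%.

10.34%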